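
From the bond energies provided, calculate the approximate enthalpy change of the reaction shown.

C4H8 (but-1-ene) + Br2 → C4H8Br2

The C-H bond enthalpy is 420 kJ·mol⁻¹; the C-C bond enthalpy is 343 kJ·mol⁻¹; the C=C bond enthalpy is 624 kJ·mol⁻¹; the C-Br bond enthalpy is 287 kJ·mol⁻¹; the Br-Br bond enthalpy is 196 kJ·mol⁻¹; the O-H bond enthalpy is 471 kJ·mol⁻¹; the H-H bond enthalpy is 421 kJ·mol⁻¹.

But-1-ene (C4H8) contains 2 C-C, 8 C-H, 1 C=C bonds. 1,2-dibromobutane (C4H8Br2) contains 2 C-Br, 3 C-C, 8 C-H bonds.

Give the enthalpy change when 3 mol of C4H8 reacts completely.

ΔH = −291 kJ

Bonds broken (reactants):
  Br-Br: 1 × 196 = 196
  C-C: 2 × 343 = 686
  C-H: 8 × 420 = 3360
  C=C: 1 × 624 = 624
  Σ(broken) = 4866 kJ
Bonds formed (products):
  C-Br: 2 × 287 = 574
  C-C: 3 × 343 = 1029
  C-H: 8 × 420 = 3360
  Σ(formed) = 4963 kJ
ΔH = Σ(broken) − Σ(formed) = 4866 − 4963 = −97 kJ
For 3× the reaction as written: 3 × (−97) = −291 kJ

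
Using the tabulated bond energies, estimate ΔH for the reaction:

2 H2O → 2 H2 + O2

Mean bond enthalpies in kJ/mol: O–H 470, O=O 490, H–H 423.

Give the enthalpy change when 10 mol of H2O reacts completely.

Bonds broken (reactants):
  O–H: 4 × 470 = 1880
  Σ(broken) = 1880 kJ
Bonds formed (products):
  H–H: 2 × 423 = 846
  O=O: 1 × 490 = 490
  Σ(formed) = 1336 kJ
ΔH = Σ(broken) − Σ(formed) = 1880 − 1336 = +544 kJ
For 5× the reaction as written: 5 × (+544) = +2720 kJ

ΔH = +2720 kJ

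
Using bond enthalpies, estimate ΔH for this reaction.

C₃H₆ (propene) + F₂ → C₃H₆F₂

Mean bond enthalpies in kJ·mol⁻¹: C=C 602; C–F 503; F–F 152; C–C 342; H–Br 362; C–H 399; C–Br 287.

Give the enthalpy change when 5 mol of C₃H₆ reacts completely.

Bonds broken (reactants):
  C–C: 1 × 342 = 342
  C–H: 6 × 399 = 2394
  C=C: 1 × 602 = 602
  F–F: 1 × 152 = 152
  Σ(broken) = 3490 kJ
Bonds formed (products):
  C–C: 2 × 342 = 684
  C–F: 2 × 503 = 1006
  C–H: 6 × 399 = 2394
  Σ(formed) = 4084 kJ
ΔH = Σ(broken) − Σ(formed) = 3490 − 4084 = −594 kJ
For 5× the reaction as written: 5 × (−594) = −2970 kJ

ΔH = −2970 kJ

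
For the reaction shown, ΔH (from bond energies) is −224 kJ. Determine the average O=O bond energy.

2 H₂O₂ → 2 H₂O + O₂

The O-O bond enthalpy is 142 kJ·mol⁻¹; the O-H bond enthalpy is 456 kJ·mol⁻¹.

Let D be the O=O bond energy.
Σ(broken) = 4×456 + 2×142 = 2108
Σ(formed) = 4×456 + 1×D = 1824 + D
ΔH = Σ(broken) − Σ(formed) = (2108) − (1824 + D) = +284 − D
Setting this equal to −224 kJ gives D = 508 kJ/mol.

D(O=O) ≈ 508 kJ/mol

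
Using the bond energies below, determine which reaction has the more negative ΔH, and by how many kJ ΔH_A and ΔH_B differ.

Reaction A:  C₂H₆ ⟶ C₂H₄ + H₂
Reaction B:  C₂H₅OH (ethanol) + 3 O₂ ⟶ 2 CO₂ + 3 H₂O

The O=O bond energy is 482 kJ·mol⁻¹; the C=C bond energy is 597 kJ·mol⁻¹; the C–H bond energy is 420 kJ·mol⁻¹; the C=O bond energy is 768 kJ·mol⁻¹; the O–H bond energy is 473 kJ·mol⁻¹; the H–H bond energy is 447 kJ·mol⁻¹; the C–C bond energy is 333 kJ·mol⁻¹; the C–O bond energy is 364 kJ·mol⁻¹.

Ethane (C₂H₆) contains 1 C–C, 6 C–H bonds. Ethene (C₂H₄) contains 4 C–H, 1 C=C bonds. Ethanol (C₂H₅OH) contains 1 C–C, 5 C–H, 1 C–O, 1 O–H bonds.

Reaction A:
  Bonds broken (reactants):
    C–C: 1 × 333 = 333
    C–H: 6 × 420 = 2520
    Σ(broken) = 2853 kJ
  Bonds formed (products):
    C–H: 4 × 420 = 1680
    C=C: 1 × 597 = 597
    H–H: 1 × 447 = 447
    Σ(formed) = 2724 kJ
  ΔH_A = 2853 − 2724 = +129 kJ
Reaction B:
  Bonds broken (reactants):
    C–C: 1 × 333 = 333
    C–H: 5 × 420 = 2100
    C–O: 1 × 364 = 364
    O–H: 1 × 473 = 473
    O=O: 3 × 482 = 1446
    Σ(broken) = 4716 kJ
  Bonds formed (products):
    C=O: 4 × 768 = 3072
    O–H: 6 × 473 = 2838
    Σ(formed) = 5910 kJ
  ΔH_B = 4716 − 5910 = −1194 kJ
ΔH_A − ΔH_B = +1323 kJ, so reaction B has the more negative ΔH; |ΔH_A − ΔH_B| = 1323 kJ.

Reaction B, by 1323 kJ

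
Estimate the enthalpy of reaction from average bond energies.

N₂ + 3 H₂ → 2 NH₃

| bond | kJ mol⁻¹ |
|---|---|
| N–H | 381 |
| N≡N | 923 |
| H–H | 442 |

ΔH ≈ −37 kJ

Bonds broken (reactants):
  H–H: 3 × 442 = 1326
  N≡N: 1 × 923 = 923
  Σ(broken) = 2249 kJ
Bonds formed (products):
  N–H: 6 × 381 = 2286
  Σ(formed) = 2286 kJ
ΔH = Σ(broken) − Σ(formed) = 2249 − 2286 = −37 kJ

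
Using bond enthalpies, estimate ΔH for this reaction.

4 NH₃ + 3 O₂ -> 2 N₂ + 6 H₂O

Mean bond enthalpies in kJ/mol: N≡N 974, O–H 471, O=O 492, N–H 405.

ΔH ≈ −1264 kJ

Bonds broken (reactants):
  N–H: 12 × 405 = 4860
  O=O: 3 × 492 = 1476
  Σ(broken) = 6336 kJ
Bonds formed (products):
  N≡N: 2 × 974 = 1948
  O–H: 12 × 471 = 5652
  Σ(formed) = 7600 kJ
ΔH = Σ(broken) − Σ(formed) = 6336 − 7600 = −1264 kJ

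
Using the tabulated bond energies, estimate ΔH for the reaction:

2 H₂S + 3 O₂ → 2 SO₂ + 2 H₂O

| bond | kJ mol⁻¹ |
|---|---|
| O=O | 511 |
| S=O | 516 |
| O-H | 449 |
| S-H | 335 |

ΔH ≈ −987 kJ

Bonds broken (reactants):
  O=O: 3 × 511 = 1533
  S-H: 4 × 335 = 1340
  Σ(broken) = 2873 kJ
Bonds formed (products):
  O-H: 4 × 449 = 1796
  S=O: 4 × 516 = 2064
  Σ(formed) = 3860 kJ
ΔH = Σ(broken) − Σ(formed) = 2873 − 3860 = −987 kJ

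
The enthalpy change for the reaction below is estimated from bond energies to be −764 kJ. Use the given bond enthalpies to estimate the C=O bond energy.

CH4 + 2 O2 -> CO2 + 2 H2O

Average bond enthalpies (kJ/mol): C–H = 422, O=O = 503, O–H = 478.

Let D be the C=O bond energy.
Σ(broken) = 4×422 + 2×503 = 2694
Σ(formed) = 2×D + 4×478 = 1912 + 2D
ΔH = Σ(broken) − Σ(formed) = (2694) − (1912 + 2D) = +782 − 2D
Setting this equal to −764 kJ gives 2D = 1546, so D = 773 kJ/mol.

D(C=O) ≈ 773 kJ/mol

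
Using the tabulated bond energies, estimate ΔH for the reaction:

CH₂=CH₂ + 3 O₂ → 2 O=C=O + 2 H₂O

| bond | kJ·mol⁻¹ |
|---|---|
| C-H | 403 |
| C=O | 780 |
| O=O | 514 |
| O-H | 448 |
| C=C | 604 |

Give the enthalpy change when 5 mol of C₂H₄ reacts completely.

Bonds broken (reactants):
  C-H: 4 × 403 = 1612
  C=C: 1 × 604 = 604
  O=O: 3 × 514 = 1542
  Σ(broken) = 3758 kJ
Bonds formed (products):
  C=O: 4 × 780 = 3120
  O-H: 4 × 448 = 1792
  Σ(formed) = 4912 kJ
ΔH = Σ(broken) − Σ(formed) = 3758 − 4912 = −1154 kJ
For 5× the reaction as written: 5 × (−1154) = −5770 kJ

ΔH = −5770 kJ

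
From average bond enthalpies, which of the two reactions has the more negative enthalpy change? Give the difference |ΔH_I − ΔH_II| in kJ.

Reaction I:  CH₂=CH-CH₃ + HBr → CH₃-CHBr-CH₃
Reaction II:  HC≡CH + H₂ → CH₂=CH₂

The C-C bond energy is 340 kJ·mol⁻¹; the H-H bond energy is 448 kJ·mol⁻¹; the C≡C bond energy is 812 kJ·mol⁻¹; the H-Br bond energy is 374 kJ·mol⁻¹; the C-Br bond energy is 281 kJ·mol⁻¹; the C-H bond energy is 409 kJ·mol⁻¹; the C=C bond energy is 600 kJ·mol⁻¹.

Reaction II, by 102 kJ

Reaction I:
  Bonds broken (reactants):
    C-C: 1 × 340 = 340
    C-H: 6 × 409 = 2454
    C=C: 1 × 600 = 600
    H-Br: 1 × 374 = 374
    Σ(broken) = 3768 kJ
  Bonds formed (products):
    C-Br: 1 × 281 = 281
    C-C: 2 × 340 = 680
    C-H: 7 × 409 = 2863
    Σ(formed) = 3824 kJ
  ΔH_I = 3768 − 3824 = −56 kJ
Reaction II:
  Bonds broken (reactants):
    C≡C: 1 × 812 = 812
    C-H: 2 × 409 = 818
    H-H: 1 × 448 = 448
    Σ(broken) = 2078 kJ
  Bonds formed (products):
    C-H: 4 × 409 = 1636
    C=C: 1 × 600 = 600
    Σ(formed) = 2236 kJ
  ΔH_II = 2078 − 2236 = −158 kJ
ΔH_I − ΔH_II = +102 kJ, so reaction II has the more negative ΔH; |ΔH_I − ΔH_II| = 102 kJ.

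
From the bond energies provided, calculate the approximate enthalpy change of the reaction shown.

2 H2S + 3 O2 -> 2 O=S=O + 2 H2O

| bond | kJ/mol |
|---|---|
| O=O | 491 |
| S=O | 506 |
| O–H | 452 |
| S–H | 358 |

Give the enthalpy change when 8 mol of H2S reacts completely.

Bonds broken (reactants):
  O=O: 3 × 491 = 1473
  S–H: 4 × 358 = 1432
  Σ(broken) = 2905 kJ
Bonds formed (products):
  O–H: 4 × 452 = 1808
  S=O: 4 × 506 = 2024
  Σ(formed) = 3832 kJ
ΔH = Σ(broken) − Σ(formed) = 2905 − 3832 = −927 kJ
For 4× the reaction as written: 4 × (−927) = −3708 kJ

ΔH = −3708 kJ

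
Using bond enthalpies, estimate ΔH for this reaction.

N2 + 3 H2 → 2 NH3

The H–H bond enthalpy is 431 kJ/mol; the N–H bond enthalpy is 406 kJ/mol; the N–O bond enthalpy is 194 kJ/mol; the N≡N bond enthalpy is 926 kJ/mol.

ΔH ≈ −217 kJ

Bonds broken (reactants):
  H–H: 3 × 431 = 1293
  N≡N: 1 × 926 = 926
  Σ(broken) = 2219 kJ
Bonds formed (products):
  N–H: 6 × 406 = 2436
  Σ(formed) = 2436 kJ
ΔH = Σ(broken) − Σ(formed) = 2219 − 2436 = −217 kJ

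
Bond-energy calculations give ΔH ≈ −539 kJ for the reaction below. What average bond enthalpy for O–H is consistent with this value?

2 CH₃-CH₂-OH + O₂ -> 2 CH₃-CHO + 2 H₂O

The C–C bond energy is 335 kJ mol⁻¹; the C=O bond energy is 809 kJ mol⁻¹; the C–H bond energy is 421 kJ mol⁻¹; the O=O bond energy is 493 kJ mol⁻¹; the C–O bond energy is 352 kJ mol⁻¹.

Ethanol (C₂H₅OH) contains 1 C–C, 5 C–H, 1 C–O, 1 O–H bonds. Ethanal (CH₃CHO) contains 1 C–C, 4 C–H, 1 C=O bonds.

Let D be the O–H bond energy.
Σ(broken) = 2×335 + 10×421 + 2×352 + 2×D + 1×493 = 6077 + 2D
Σ(formed) = 2×335 + 8×421 + 2×809 + 4×D = 5656 + 4D
ΔH = Σ(broken) − Σ(formed) = (6077 + 2D) − (5656 + 4D) = +421 − 2D
Setting this equal to −539 kJ gives 2D = 960, so D = 480 kJ/mol.

D(O–H) ≈ 480 kJ/mol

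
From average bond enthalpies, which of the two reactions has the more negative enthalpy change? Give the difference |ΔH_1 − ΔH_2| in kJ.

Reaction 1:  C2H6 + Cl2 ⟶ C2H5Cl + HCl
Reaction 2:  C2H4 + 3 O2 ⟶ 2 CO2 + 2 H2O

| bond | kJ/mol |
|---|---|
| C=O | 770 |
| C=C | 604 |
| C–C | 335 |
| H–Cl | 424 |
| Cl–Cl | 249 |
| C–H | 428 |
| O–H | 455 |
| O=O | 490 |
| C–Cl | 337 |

Reaction 1:
  Bonds broken (reactants):
    C–C: 1 × 335 = 335
    C–H: 6 × 428 = 2568
    Cl–Cl: 1 × 249 = 249
    Σ(broken) = 3152 kJ
  Bonds formed (products):
    C–C: 1 × 335 = 335
    C–Cl: 1 × 337 = 337
    C–H: 5 × 428 = 2140
    H–Cl: 1 × 424 = 424
    Σ(formed) = 3236 kJ
  ΔH_1 = 3152 − 3236 = −84 kJ
Reaction 2:
  Bonds broken (reactants):
    C–H: 4 × 428 = 1712
    C=C: 1 × 604 = 604
    O=O: 3 × 490 = 1470
    Σ(broken) = 3786 kJ
  Bonds formed (products):
    C=O: 4 × 770 = 3080
    O–H: 4 × 455 = 1820
    Σ(formed) = 4900 kJ
  ΔH_2 = 3786 − 4900 = −1114 kJ
ΔH_1 − ΔH_2 = +1030 kJ, so reaction 2 has the more negative ΔH; |ΔH_1 − ΔH_2| = 1030 kJ.

Reaction 2, by 1030 kJ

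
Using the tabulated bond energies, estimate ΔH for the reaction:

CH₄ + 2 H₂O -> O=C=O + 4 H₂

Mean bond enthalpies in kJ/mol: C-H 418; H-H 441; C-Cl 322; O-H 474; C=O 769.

Bonds broken (reactants):
  C-H: 4 × 418 = 1672
  O-H: 4 × 474 = 1896
  Σ(broken) = 3568 kJ
Bonds formed (products):
  C=O: 2 × 769 = 1538
  H-H: 4 × 441 = 1764
  Σ(formed) = 3302 kJ
ΔH = Σ(broken) − Σ(formed) = 3568 − 3302 = +266 kJ

ΔH ≈ +266 kJ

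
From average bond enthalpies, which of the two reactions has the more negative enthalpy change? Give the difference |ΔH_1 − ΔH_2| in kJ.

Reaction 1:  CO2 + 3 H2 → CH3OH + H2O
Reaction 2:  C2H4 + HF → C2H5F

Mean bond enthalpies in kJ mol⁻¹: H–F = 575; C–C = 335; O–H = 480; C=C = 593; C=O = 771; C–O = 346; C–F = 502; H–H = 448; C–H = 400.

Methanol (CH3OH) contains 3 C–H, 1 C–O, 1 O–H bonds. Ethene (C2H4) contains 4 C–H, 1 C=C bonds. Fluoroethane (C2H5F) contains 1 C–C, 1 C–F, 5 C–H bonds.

Reaction 1:
  Bonds broken (reactants):
    C=O: 2 × 771 = 1542
    H–H: 3 × 448 = 1344
    Σ(broken) = 2886 kJ
  Bonds formed (products):
    C–H: 3 × 400 = 1200
    C–O: 1 × 346 = 346
    O–H: 3 × 480 = 1440
    Σ(formed) = 2986 kJ
  ΔH_1 = 2886 − 2986 = −100 kJ
Reaction 2:
  Bonds broken (reactants):
    C–H: 4 × 400 = 1600
    C=C: 1 × 593 = 593
    H–F: 1 × 575 = 575
    Σ(broken) = 2768 kJ
  Bonds formed (products):
    C–C: 1 × 335 = 335
    C–F: 1 × 502 = 502
    C–H: 5 × 400 = 2000
    Σ(formed) = 2837 kJ
  ΔH_2 = 2768 − 2837 = −69 kJ
ΔH_1 − ΔH_2 = −31 kJ, so reaction 1 has the more negative ΔH; |ΔH_1 − ΔH_2| = 31 kJ.

Reaction 1, by 31 kJ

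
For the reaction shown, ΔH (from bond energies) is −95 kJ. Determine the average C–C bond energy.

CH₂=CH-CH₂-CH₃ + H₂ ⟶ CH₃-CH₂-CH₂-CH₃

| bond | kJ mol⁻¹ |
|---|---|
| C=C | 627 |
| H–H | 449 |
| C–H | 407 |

Let D be the C–C bond energy.
Σ(broken) = 2×D + 8×407 + 1×627 + 1×449 = 4332 + 2D
Σ(formed) = 3×D + 10×407 = 4070 + 3D
ΔH = Σ(broken) − Σ(formed) = (4332 + 2D) − (4070 + 3D) = +262 − D
Setting this equal to −95 kJ gives D = 357 kJ/mol.

D(C–C) ≈ 357 kJ/mol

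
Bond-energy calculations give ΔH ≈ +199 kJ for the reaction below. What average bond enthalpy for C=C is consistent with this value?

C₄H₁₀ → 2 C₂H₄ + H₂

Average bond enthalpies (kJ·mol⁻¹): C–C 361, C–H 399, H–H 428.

Let D be the C=C bond energy.
Σ(broken) = 3×361 + 10×399 = 5073
Σ(formed) = 8×399 + 2×D + 1×428 = 3620 + 2D
ΔH = Σ(broken) − Σ(formed) = (5073) − (3620 + 2D) = +1453 − 2D
Setting this equal to +199 kJ gives 2D = 1254, so D = 627 kJ/mol.

D(C=C) ≈ 627 kJ/mol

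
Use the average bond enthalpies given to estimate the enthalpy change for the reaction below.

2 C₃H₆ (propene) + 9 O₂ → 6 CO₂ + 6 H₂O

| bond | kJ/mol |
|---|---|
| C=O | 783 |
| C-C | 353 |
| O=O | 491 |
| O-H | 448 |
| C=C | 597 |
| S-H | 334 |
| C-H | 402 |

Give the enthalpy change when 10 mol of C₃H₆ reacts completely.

ΔH = −18145 kJ

Bonds broken (reactants):
  C-C: 2 × 353 = 706
  C-H: 12 × 402 = 4824
  C=C: 2 × 597 = 1194
  O=O: 9 × 491 = 4419
  Σ(broken) = 11143 kJ
Bonds formed (products):
  C=O: 12 × 783 = 9396
  O-H: 12 × 448 = 5376
  Σ(formed) = 14772 kJ
ΔH = Σ(broken) − Σ(formed) = 11143 − 14772 = −3629 kJ
For 5× the reaction as written: 5 × (−3629) = −18145 kJ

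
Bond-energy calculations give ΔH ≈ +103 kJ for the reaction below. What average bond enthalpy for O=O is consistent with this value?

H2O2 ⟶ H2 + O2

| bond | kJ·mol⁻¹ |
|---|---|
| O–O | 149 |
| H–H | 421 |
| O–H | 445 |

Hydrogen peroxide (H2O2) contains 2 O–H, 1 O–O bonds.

Let D be the O=O bond energy.
Σ(broken) = 2×445 + 1×149 = 1039
Σ(formed) = 1×421 + 1×D = 421 + D
ΔH = Σ(broken) − Σ(formed) = (1039) − (421 + D) = +618 − D
Setting this equal to +103 kJ gives D = 515 kJ/mol.

D(O=O) ≈ 515 kJ/mol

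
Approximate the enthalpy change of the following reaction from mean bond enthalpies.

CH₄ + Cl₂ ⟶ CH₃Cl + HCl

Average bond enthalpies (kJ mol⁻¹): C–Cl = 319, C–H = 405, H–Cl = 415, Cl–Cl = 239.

Bonds broken (reactants):
  C–H: 4 × 405 = 1620
  Cl–Cl: 1 × 239 = 239
  Σ(broken) = 1859 kJ
Bonds formed (products):
  C–Cl: 1 × 319 = 319
  C–H: 3 × 405 = 1215
  H–Cl: 1 × 415 = 415
  Σ(formed) = 1949 kJ
ΔH = Σ(broken) − Σ(formed) = 1859 − 1949 = −90 kJ

ΔH ≈ −90 kJ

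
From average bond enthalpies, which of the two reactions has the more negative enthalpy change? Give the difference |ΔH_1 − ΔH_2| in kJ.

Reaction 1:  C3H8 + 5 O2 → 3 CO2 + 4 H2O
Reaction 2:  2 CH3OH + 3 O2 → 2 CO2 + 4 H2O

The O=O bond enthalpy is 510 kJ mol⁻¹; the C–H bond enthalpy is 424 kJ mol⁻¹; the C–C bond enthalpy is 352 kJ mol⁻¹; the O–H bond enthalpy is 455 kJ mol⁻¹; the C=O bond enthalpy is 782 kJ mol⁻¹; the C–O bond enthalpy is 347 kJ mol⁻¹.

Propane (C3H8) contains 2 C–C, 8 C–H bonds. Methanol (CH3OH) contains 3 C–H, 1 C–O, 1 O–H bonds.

Reaction 1, by 596 kJ

Reaction 1:
  Bonds broken (reactants):
    C–C: 2 × 352 = 704
    C–H: 8 × 424 = 3392
    O=O: 5 × 510 = 2550
    Σ(broken) = 6646 kJ
  Bonds formed (products):
    C=O: 6 × 782 = 4692
    O–H: 8 × 455 = 3640
    Σ(formed) = 8332 kJ
  ΔH_1 = 6646 − 8332 = −1686 kJ
Reaction 2:
  Bonds broken (reactants):
    C–H: 6 × 424 = 2544
    C–O: 2 × 347 = 694
    O–H: 2 × 455 = 910
    O=O: 3 × 510 = 1530
    Σ(broken) = 5678 kJ
  Bonds formed (products):
    C=O: 4 × 782 = 3128
    O–H: 8 × 455 = 3640
    Σ(formed) = 6768 kJ
  ΔH_2 = 5678 − 6768 = −1090 kJ
ΔH_1 − ΔH_2 = −596 kJ, so reaction 1 has the more negative ΔH; |ΔH_1 − ΔH_2| = 596 kJ.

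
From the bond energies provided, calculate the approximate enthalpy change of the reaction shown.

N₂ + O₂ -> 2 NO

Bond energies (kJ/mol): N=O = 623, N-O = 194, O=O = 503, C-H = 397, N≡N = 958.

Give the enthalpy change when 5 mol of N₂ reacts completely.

ΔH = +1075 kJ

Bonds broken (reactants):
  N≡N: 1 × 958 = 958
  O=O: 1 × 503 = 503
  Σ(broken) = 1461 kJ
Bonds formed (products):
  N=O: 2 × 623 = 1246
  Σ(formed) = 1246 kJ
ΔH = Σ(broken) − Σ(formed) = 1461 − 1246 = +215 kJ
For 5× the reaction as written: 5 × (+215) = +1075 kJ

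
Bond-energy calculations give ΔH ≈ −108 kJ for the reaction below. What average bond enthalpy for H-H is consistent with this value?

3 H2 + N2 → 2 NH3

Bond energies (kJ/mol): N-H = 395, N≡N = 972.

D(H-H) ≈ 430 kJ/mol

Let D be the H-H bond energy.
Σ(broken) = 3×D + 1×972 = 972 + 3D
Σ(formed) = 6×395 = 2370
ΔH = Σ(broken) − Σ(formed) = (972 + 3D) − (2370) = −1398 + 3D
Setting this equal to −108 kJ gives 3D = 1290, so D = 430 kJ/mol.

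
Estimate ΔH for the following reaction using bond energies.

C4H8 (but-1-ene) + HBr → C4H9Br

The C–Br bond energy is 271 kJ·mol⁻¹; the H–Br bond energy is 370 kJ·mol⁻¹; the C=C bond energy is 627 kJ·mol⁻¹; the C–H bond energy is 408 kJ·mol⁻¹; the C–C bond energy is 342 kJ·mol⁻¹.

Bonds broken (reactants):
  C–C: 2 × 342 = 684
  C–H: 8 × 408 = 3264
  C=C: 1 × 627 = 627
  H–Br: 1 × 370 = 370
  Σ(broken) = 4945 kJ
Bonds formed (products):
  C–Br: 1 × 271 = 271
  C–C: 3 × 342 = 1026
  C–H: 9 × 408 = 3672
  Σ(formed) = 4969 kJ
ΔH = Σ(broken) − Σ(formed) = 4945 − 4969 = −24 kJ

ΔH ≈ −24 kJ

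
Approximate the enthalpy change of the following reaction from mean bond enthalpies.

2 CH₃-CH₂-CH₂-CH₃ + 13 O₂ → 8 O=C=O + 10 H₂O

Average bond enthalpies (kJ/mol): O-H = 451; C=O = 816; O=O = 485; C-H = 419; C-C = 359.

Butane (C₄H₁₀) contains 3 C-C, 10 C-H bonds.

ΔH ≈ −5237 kJ

Bonds broken (reactants):
  C-C: 6 × 359 = 2154
  C-H: 20 × 419 = 8380
  O=O: 13 × 485 = 6305
  Σ(broken) = 16839 kJ
Bonds formed (products):
  C=O: 16 × 816 = 13056
  O-H: 20 × 451 = 9020
  Σ(formed) = 22076 kJ
ΔH = Σ(broken) − Σ(formed) = 16839 − 22076 = −5237 kJ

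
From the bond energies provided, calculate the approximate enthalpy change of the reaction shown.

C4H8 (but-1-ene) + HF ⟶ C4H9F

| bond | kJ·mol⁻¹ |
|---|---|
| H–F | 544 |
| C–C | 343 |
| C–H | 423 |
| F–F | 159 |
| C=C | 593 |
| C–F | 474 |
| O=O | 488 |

ΔH ≈ −103 kJ

Bonds broken (reactants):
  C–C: 2 × 343 = 686
  C–H: 8 × 423 = 3384
  C=C: 1 × 593 = 593
  H–F: 1 × 544 = 544
  Σ(broken) = 5207 kJ
Bonds formed (products):
  C–C: 3 × 343 = 1029
  C–F: 1 × 474 = 474
  C–H: 9 × 423 = 3807
  Σ(formed) = 5310 kJ
ΔH = Σ(broken) − Σ(formed) = 5207 − 5310 = −103 kJ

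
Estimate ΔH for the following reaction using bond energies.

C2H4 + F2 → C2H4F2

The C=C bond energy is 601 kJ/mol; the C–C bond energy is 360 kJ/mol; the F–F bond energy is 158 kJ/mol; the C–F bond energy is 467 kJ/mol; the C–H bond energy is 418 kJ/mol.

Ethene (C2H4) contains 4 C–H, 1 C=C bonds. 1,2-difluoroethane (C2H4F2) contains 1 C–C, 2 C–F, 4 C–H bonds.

ΔH ≈ −535 kJ

Bonds broken (reactants):
  C–H: 4 × 418 = 1672
  C=C: 1 × 601 = 601
  F–F: 1 × 158 = 158
  Σ(broken) = 2431 kJ
Bonds formed (products):
  C–C: 1 × 360 = 360
  C–F: 2 × 467 = 934
  C–H: 4 × 418 = 1672
  Σ(formed) = 2966 kJ
ΔH = Σ(broken) − Σ(formed) = 2431 − 2966 = −535 kJ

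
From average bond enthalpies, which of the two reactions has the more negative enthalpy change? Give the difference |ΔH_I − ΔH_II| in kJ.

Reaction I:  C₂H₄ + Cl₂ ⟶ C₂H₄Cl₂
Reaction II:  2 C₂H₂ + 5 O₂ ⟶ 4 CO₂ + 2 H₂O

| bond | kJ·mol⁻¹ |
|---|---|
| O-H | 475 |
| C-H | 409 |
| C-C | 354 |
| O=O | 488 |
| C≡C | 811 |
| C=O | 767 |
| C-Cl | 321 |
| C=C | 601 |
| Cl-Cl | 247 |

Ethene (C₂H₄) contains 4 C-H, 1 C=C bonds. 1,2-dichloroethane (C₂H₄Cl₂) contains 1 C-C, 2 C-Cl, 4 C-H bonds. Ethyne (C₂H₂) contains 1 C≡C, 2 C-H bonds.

Reaction I:
  Bonds broken (reactants):
    C-H: 4 × 409 = 1636
    C=C: 1 × 601 = 601
    Cl-Cl: 1 × 247 = 247
    Σ(broken) = 2484 kJ
  Bonds formed (products):
    C-C: 1 × 354 = 354
    C-Cl: 2 × 321 = 642
    C-H: 4 × 409 = 1636
    Σ(formed) = 2632 kJ
  ΔH_I = 2484 − 2632 = −148 kJ
Reaction II:
  Bonds broken (reactants):
    C≡C: 2 × 811 = 1622
    C-H: 4 × 409 = 1636
    O=O: 5 × 488 = 2440
    Σ(broken) = 5698 kJ
  Bonds formed (products):
    C=O: 8 × 767 = 6136
    O-H: 4 × 475 = 1900
    Σ(formed) = 8036 kJ
  ΔH_II = 5698 − 8036 = −2338 kJ
ΔH_I − ΔH_II = +2190 kJ, so reaction II has the more negative ΔH; |ΔH_I − ΔH_II| = 2190 kJ.

Reaction II, by 2190 kJ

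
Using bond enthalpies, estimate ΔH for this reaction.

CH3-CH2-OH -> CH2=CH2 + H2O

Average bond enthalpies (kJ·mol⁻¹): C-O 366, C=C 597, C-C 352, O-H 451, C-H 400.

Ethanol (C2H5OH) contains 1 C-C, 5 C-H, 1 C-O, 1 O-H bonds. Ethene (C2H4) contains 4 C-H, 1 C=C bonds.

Bonds broken (reactants):
  C-C: 1 × 352 = 352
  C-H: 5 × 400 = 2000
  C-O: 1 × 366 = 366
  O-H: 1 × 451 = 451
  Σ(broken) = 3169 kJ
Bonds formed (products):
  C-H: 4 × 400 = 1600
  C=C: 1 × 597 = 597
  O-H: 2 × 451 = 902
  Σ(formed) = 3099 kJ
ΔH = Σ(broken) − Σ(formed) = 3169 − 3099 = +70 kJ

ΔH ≈ +70 kJ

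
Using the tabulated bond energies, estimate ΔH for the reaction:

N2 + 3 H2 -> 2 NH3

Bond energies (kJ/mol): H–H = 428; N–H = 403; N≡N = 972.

ΔH ≈ −162 kJ

Bonds broken (reactants):
  H–H: 3 × 428 = 1284
  N≡N: 1 × 972 = 972
  Σ(broken) = 2256 kJ
Bonds formed (products):
  N–H: 6 × 403 = 2418
  Σ(formed) = 2418 kJ
ΔH = Σ(broken) − Σ(formed) = 2256 − 2418 = −162 kJ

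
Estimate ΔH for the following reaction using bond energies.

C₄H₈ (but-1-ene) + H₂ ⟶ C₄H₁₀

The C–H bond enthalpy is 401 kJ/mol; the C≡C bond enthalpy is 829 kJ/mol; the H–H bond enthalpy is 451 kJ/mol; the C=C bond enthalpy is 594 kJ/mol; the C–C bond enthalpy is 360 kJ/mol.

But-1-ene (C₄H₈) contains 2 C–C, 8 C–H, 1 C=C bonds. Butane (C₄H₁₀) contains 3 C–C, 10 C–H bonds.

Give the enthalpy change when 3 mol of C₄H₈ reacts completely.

ΔH = −351 kJ

Bonds broken (reactants):
  C–C: 2 × 360 = 720
  C–H: 8 × 401 = 3208
  C=C: 1 × 594 = 594
  H–H: 1 × 451 = 451
  Σ(broken) = 4973 kJ
Bonds formed (products):
  C–C: 3 × 360 = 1080
  C–H: 10 × 401 = 4010
  Σ(formed) = 5090 kJ
ΔH = Σ(broken) − Σ(formed) = 4973 − 5090 = −117 kJ
For 3× the reaction as written: 3 × (−117) = −351 kJ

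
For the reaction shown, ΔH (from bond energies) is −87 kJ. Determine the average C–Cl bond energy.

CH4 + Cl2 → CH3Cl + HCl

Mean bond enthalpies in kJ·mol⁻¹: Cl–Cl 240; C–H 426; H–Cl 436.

D(C–Cl) ≈ 317 kJ/mol

Let D be the C–Cl bond energy.
Σ(broken) = 4×426 + 1×240 = 1944
Σ(formed) = 1×D + 3×426 + 1×436 = 1714 + D
ΔH = Σ(broken) − Σ(formed) = (1944) − (1714 + D) = +230 − D
Setting this equal to −87 kJ gives D = 317 kJ/mol.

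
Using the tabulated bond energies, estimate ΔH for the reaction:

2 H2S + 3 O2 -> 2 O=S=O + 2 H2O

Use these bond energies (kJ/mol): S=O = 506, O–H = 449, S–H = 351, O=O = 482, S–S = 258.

ΔH ≈ −970 kJ

Bonds broken (reactants):
  O=O: 3 × 482 = 1446
  S–H: 4 × 351 = 1404
  Σ(broken) = 2850 kJ
Bonds formed (products):
  O–H: 4 × 449 = 1796
  S=O: 4 × 506 = 2024
  Σ(formed) = 3820 kJ
ΔH = Σ(broken) − Σ(formed) = 2850 − 3820 = −970 kJ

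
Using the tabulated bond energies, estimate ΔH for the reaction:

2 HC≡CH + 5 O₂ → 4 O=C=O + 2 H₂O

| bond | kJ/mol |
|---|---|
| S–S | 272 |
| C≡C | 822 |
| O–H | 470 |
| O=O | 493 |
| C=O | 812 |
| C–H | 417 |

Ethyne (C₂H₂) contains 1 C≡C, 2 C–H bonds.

ΔH ≈ −2599 kJ

Bonds broken (reactants):
  C≡C: 2 × 822 = 1644
  C–H: 4 × 417 = 1668
  O=O: 5 × 493 = 2465
  Σ(broken) = 5777 kJ
Bonds formed (products):
  C=O: 8 × 812 = 6496
  O–H: 4 × 470 = 1880
  Σ(formed) = 8376 kJ
ΔH = Σ(broken) − Σ(formed) = 5777 − 8376 = −2599 kJ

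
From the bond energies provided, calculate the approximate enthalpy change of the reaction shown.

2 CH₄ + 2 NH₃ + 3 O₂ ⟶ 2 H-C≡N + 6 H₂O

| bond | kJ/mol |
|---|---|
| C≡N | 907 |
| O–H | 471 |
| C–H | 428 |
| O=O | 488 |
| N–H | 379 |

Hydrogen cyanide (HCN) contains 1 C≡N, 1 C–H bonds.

Bonds broken (reactants):
  C–H: 8 × 428 = 3424
  N–H: 6 × 379 = 2274
  O=O: 3 × 488 = 1464
  Σ(broken) = 7162 kJ
Bonds formed (products):
  C≡N: 2 × 907 = 1814
  C–H: 2 × 428 = 856
  O–H: 12 × 471 = 5652
  Σ(formed) = 8322 kJ
ΔH = Σ(broken) − Σ(formed) = 7162 − 8322 = −1160 kJ

ΔH ≈ −1160 kJ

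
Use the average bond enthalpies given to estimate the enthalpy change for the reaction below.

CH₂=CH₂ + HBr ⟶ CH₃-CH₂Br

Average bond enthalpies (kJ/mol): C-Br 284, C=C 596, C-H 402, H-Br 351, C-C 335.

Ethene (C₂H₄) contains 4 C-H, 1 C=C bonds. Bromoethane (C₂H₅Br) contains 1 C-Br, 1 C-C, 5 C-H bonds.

ΔH ≈ −74 kJ

Bonds broken (reactants):
  C-H: 4 × 402 = 1608
  C=C: 1 × 596 = 596
  H-Br: 1 × 351 = 351
  Σ(broken) = 2555 kJ
Bonds formed (products):
  C-Br: 1 × 284 = 284
  C-C: 1 × 335 = 335
  C-H: 5 × 402 = 2010
  Σ(formed) = 2629 kJ
ΔH = Σ(broken) − Σ(formed) = 2555 − 2629 = −74 kJ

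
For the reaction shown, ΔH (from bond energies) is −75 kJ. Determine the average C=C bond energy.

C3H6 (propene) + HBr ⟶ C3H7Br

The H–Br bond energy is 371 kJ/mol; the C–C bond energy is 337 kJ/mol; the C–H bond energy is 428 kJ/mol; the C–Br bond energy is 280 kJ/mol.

D(C=C) ≈ 599 kJ/mol

Let D be the C=C bond energy.
Σ(broken) = 1×337 + 6×428 + 1×D + 1×371 = 3276 + D
Σ(formed) = 1×280 + 2×337 + 7×428 = 3950
ΔH = Σ(broken) − Σ(formed) = (3276 + D) − (3950) = −674 + D
Setting this equal to −75 kJ gives D = 599 kJ/mol.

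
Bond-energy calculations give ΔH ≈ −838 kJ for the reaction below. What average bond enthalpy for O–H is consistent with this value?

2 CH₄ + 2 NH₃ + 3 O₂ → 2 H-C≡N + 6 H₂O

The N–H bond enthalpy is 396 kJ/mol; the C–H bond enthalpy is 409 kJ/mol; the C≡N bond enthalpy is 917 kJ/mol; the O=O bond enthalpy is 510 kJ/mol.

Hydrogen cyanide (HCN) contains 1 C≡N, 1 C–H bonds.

Let D be the O–H bond energy.
Σ(broken) = 8×409 + 6×396 + 3×510 = 7178
Σ(formed) = 2×917 + 2×409 + 12×D = 2652 + 12D
ΔH = Σ(broken) − Σ(formed) = (7178) − (2652 + 12D) = +4526 − 12D
Setting this equal to −838 kJ gives 12D = 5364, so D = 447 kJ/mol.

D(O–H) ≈ 447 kJ/mol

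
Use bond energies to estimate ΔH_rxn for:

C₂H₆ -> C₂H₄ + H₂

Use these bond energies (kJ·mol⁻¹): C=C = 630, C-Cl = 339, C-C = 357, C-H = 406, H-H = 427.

Bonds broken (reactants):
  C-C: 1 × 357 = 357
  C-H: 6 × 406 = 2436
  Σ(broken) = 2793 kJ
Bonds formed (products):
  C-H: 4 × 406 = 1624
  C=C: 1 × 630 = 630
  H-H: 1 × 427 = 427
  Σ(formed) = 2681 kJ
ΔH = Σ(broken) − Σ(formed) = 2793 − 2681 = +112 kJ

ΔH ≈ +112 kJ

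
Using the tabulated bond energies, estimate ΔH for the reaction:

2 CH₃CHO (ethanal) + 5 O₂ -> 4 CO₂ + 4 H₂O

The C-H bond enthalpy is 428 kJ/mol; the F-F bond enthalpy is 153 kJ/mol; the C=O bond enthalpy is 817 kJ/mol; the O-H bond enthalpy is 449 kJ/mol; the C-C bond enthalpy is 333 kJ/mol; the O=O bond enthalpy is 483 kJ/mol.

Bonds broken (reactants):
  C-C: 2 × 333 = 666
  C-H: 8 × 428 = 3424
  C=O: 2 × 817 = 1634
  O=O: 5 × 483 = 2415
  Σ(broken) = 8139 kJ
Bonds formed (products):
  C=O: 8 × 817 = 6536
  O-H: 8 × 449 = 3592
  Σ(formed) = 10128 kJ
ΔH = Σ(broken) − Σ(formed) = 8139 − 10128 = −1989 kJ

ΔH ≈ −1989 kJ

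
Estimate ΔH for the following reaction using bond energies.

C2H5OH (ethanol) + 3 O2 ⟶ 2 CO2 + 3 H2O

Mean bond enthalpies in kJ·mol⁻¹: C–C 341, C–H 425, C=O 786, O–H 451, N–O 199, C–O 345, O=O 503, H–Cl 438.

Bonds broken (reactants):
  C–C: 1 × 341 = 341
  C–H: 5 × 425 = 2125
  C–O: 1 × 345 = 345
  O–H: 1 × 451 = 451
  O=O: 3 × 503 = 1509
  Σ(broken) = 4771 kJ
Bonds formed (products):
  C=O: 4 × 786 = 3144
  O–H: 6 × 451 = 2706
  Σ(formed) = 5850 kJ
ΔH = Σ(broken) − Σ(formed) = 4771 − 5850 = −1079 kJ

ΔH ≈ −1079 kJ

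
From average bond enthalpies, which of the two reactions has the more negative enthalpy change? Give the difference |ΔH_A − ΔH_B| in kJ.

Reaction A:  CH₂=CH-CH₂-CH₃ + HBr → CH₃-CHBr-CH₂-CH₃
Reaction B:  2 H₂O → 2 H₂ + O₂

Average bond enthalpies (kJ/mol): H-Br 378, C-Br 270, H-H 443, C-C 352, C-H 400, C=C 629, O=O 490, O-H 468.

Reaction A:
  Bonds broken (reactants):
    C-C: 2 × 352 = 704
    C-H: 8 × 400 = 3200
    C=C: 1 × 629 = 629
    H-Br: 1 × 378 = 378
    Σ(broken) = 4911 kJ
  Bonds formed (products):
    C-Br: 1 × 270 = 270
    C-C: 3 × 352 = 1056
    C-H: 9 × 400 = 3600
    Σ(formed) = 4926 kJ
  ΔH_A = 4911 − 4926 = −15 kJ
Reaction B:
  Bonds broken (reactants):
    O-H: 4 × 468 = 1872
    Σ(broken) = 1872 kJ
  Bonds formed (products):
    H-H: 2 × 443 = 886
    O=O: 1 × 490 = 490
    Σ(formed) = 1376 kJ
  ΔH_B = 1872 − 1376 = +496 kJ
ΔH_A − ΔH_B = −511 kJ, so reaction A has the more negative ΔH; |ΔH_A − ΔH_B| = 511 kJ.

Reaction A, by 511 kJ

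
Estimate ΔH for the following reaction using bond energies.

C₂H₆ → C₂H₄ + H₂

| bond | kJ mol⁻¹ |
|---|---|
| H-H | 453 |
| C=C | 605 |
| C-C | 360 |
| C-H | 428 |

Bonds broken (reactants):
  C-C: 1 × 360 = 360
  C-H: 6 × 428 = 2568
  Σ(broken) = 2928 kJ
Bonds formed (products):
  C-H: 4 × 428 = 1712
  C=C: 1 × 605 = 605
  H-H: 1 × 453 = 453
  Σ(formed) = 2770 kJ
ΔH = Σ(broken) − Σ(formed) = 2928 − 2770 = +158 kJ

ΔH ≈ +158 kJ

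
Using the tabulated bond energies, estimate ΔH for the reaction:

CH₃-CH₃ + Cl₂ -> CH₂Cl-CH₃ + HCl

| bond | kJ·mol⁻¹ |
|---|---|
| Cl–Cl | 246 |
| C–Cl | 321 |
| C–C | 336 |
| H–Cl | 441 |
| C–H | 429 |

Bonds broken (reactants):
  C–C: 1 × 336 = 336
  C–H: 6 × 429 = 2574
  Cl–Cl: 1 × 246 = 246
  Σ(broken) = 3156 kJ
Bonds formed (products):
  C–C: 1 × 336 = 336
  C–Cl: 1 × 321 = 321
  C–H: 5 × 429 = 2145
  H–Cl: 1 × 441 = 441
  Σ(formed) = 3243 kJ
ΔH = Σ(broken) − Σ(formed) = 3156 − 3243 = −87 kJ

ΔH ≈ −87 kJ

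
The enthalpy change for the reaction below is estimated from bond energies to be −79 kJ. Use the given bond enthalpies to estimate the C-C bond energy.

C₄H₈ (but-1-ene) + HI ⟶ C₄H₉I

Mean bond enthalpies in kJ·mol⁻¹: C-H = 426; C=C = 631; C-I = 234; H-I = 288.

Let D be the C-C bond energy.
Σ(broken) = 2×D + 8×426 + 1×631 + 1×288 = 4327 + 2D
Σ(formed) = 3×D + 9×426 + 1×234 = 4068 + 3D
ΔH = Σ(broken) − Σ(formed) = (4327 + 2D) − (4068 + 3D) = +259 − D
Setting this equal to −79 kJ gives D = 338 kJ/mol.

D(C-C) ≈ 338 kJ/mol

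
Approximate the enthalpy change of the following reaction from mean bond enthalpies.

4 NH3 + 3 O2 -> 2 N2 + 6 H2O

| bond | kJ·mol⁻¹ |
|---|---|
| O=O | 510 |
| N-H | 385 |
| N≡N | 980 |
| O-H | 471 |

ΔH ≈ −1462 kJ

Bonds broken (reactants):
  N-H: 12 × 385 = 4620
  O=O: 3 × 510 = 1530
  Σ(broken) = 6150 kJ
Bonds formed (products):
  N≡N: 2 × 980 = 1960
  O-H: 12 × 471 = 5652
  Σ(formed) = 7612 kJ
ΔH = Σ(broken) − Σ(formed) = 6150 − 7612 = −1462 kJ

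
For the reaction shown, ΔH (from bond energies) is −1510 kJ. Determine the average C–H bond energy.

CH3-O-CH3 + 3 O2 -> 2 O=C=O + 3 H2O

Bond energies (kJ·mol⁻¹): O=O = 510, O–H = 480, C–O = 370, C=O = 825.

D(C–H) ≈ 400 kJ/mol

Let D be the C–H bond energy.
Σ(broken) = 6×D + 2×370 + 3×510 = 2270 + 6D
Σ(formed) = 4×825 + 6×480 = 6180
ΔH = Σ(broken) − Σ(formed) = (2270 + 6D) − (6180) = −3910 + 6D
Setting this equal to −1510 kJ gives 6D = 2400, so D = 400 kJ/mol.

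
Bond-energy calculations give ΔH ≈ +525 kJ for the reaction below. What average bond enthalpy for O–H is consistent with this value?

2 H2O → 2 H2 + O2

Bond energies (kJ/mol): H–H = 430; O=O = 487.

Let D be the O–H bond energy.
Σ(broken) = 4×D = 4D
Σ(formed) = 2×430 + 1×487 = 1347
ΔH = Σ(broken) − Σ(formed) = (4D) − (1347) = −1347 + 4D
Setting this equal to +525 kJ gives 4D = 1872, so D = 468 kJ/mol.

D(O–H) ≈ 468 kJ/mol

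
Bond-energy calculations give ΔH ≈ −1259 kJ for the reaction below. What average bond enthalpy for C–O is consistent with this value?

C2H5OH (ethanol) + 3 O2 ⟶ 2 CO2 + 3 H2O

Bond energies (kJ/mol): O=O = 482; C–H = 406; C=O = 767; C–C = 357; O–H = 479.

D(C–O) ≈ 371 kJ/mol

Let D be the C–O bond energy.
Σ(broken) = 1×357 + 5×406 + 1×D + 1×479 + 3×482 = 4312 + D
Σ(formed) = 4×767 + 6×479 = 5942
ΔH = Σ(broken) − Σ(formed) = (4312 + D) − (5942) = −1630 + D
Setting this equal to −1259 kJ gives D = 371 kJ/mol.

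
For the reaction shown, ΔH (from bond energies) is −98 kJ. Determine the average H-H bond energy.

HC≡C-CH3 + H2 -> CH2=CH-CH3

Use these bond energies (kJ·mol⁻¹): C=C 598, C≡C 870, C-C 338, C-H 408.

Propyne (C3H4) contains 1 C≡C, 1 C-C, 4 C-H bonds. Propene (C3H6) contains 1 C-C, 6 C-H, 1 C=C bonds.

Let D be the H-H bond energy.
Σ(broken) = 1×870 + 1×338 + 4×408 + 1×D = 2840 + D
Σ(formed) = 1×338 + 6×408 + 1×598 = 3384
ΔH = Σ(broken) − Σ(formed) = (2840 + D) − (3384) = −544 + D
Setting this equal to −98 kJ gives D = 446 kJ/mol.

D(H-H) ≈ 446 kJ/mol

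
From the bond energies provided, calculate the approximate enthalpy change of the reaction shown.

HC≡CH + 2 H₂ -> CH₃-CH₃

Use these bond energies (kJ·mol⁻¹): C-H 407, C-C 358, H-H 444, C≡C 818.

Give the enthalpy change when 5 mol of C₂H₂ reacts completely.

ΔH = −1400 kJ

Bonds broken (reactants):
  C≡C: 1 × 818 = 818
  C-H: 2 × 407 = 814
  H-H: 2 × 444 = 888
  Σ(broken) = 2520 kJ
Bonds formed (products):
  C-C: 1 × 358 = 358
  C-H: 6 × 407 = 2442
  Σ(formed) = 2800 kJ
ΔH = Σ(broken) − Σ(formed) = 2520 − 2800 = −280 kJ
For 5× the reaction as written: 5 × (−280) = −1400 kJ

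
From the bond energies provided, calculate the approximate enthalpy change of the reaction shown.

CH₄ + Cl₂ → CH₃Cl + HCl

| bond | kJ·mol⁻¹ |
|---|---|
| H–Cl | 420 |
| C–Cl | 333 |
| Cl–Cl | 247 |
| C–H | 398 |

ΔH ≈ −108 kJ

Bonds broken (reactants):
  C–H: 4 × 398 = 1592
  Cl–Cl: 1 × 247 = 247
  Σ(broken) = 1839 kJ
Bonds formed (products):
  C–Cl: 1 × 333 = 333
  C–H: 3 × 398 = 1194
  H–Cl: 1 × 420 = 420
  Σ(formed) = 1947 kJ
ΔH = Σ(broken) − Σ(formed) = 1839 − 1947 = −108 kJ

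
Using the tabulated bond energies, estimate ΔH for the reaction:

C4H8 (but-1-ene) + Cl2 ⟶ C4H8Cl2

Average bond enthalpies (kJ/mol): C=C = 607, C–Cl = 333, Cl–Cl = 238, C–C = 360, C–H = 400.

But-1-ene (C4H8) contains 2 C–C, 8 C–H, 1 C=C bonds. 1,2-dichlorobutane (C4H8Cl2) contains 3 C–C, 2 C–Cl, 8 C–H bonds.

Bonds broken (reactants):
  C–C: 2 × 360 = 720
  C–H: 8 × 400 = 3200
  C=C: 1 × 607 = 607
  Cl–Cl: 1 × 238 = 238
  Σ(broken) = 4765 kJ
Bonds formed (products):
  C–C: 3 × 360 = 1080
  C–Cl: 2 × 333 = 666
  C–H: 8 × 400 = 3200
  Σ(formed) = 4946 kJ
ΔH = Σ(broken) − Σ(formed) = 4765 − 4946 = −181 kJ

ΔH ≈ −181 kJ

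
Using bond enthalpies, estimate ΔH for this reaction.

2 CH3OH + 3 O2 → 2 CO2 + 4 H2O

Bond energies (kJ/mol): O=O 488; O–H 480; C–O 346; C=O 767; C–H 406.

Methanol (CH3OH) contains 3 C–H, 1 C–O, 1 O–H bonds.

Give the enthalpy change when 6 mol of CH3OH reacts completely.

Bonds broken (reactants):
  C–H: 6 × 406 = 2436
  C–O: 2 × 346 = 692
  O–H: 2 × 480 = 960
  O=O: 3 × 488 = 1464
  Σ(broken) = 5552 kJ
Bonds formed (products):
  C=O: 4 × 767 = 3068
  O–H: 8 × 480 = 3840
  Σ(formed) = 6908 kJ
ΔH = Σ(broken) − Σ(formed) = 5552 − 6908 = −1356 kJ
For 3× the reaction as written: 3 × (−1356) = −4068 kJ

ΔH = −4068 kJ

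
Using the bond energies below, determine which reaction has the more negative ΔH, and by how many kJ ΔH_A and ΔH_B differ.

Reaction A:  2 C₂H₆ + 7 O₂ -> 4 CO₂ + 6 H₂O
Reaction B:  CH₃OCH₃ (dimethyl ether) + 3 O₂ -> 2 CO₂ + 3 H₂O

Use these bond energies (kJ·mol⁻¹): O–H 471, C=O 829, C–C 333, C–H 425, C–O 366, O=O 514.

Reaction A, by 1602 kJ

Reaction A:
  Bonds broken (reactants):
    C–C: 2 × 333 = 666
    C–H: 12 × 425 = 5100
    O=O: 7 × 514 = 3598
    Σ(broken) = 9364 kJ
  Bonds formed (products):
    C=O: 8 × 829 = 6632
    O–H: 12 × 471 = 5652
    Σ(formed) = 12284 kJ
  ΔH_A = 9364 − 12284 = −2920 kJ
Reaction B:
  Bonds broken (reactants):
    C–H: 6 × 425 = 2550
    C–O: 2 × 366 = 732
    O=O: 3 × 514 = 1542
    Σ(broken) = 4824 kJ
  Bonds formed (products):
    C=O: 4 × 829 = 3316
    O–H: 6 × 471 = 2826
    Σ(formed) = 6142 kJ
  ΔH_B = 4824 − 6142 = −1318 kJ
ΔH_A − ΔH_B = −1602 kJ, so reaction A has the more negative ΔH; |ΔH_A − ΔH_B| = 1602 kJ.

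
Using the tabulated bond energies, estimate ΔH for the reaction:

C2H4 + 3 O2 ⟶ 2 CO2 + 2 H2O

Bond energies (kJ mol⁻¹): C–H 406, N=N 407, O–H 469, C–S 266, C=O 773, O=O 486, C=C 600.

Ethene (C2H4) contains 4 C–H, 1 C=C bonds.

ΔH ≈ −1286 kJ

Bonds broken (reactants):
  C–H: 4 × 406 = 1624
  C=C: 1 × 600 = 600
  O=O: 3 × 486 = 1458
  Σ(broken) = 3682 kJ
Bonds formed (products):
  C=O: 4 × 773 = 3092
  O–H: 4 × 469 = 1876
  Σ(formed) = 4968 kJ
ΔH = Σ(broken) − Σ(formed) = 3682 − 4968 = −1286 kJ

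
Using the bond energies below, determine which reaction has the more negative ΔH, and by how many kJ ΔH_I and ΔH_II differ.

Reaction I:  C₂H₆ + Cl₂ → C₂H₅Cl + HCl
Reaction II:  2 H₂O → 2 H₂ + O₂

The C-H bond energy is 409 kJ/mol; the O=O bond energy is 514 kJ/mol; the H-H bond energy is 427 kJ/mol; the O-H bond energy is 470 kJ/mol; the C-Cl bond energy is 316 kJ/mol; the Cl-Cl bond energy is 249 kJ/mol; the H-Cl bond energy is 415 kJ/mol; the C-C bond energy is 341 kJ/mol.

Reaction I, by 585 kJ

Reaction I:
  Bonds broken (reactants):
    C-C: 1 × 341 = 341
    C-H: 6 × 409 = 2454
    Cl-Cl: 1 × 249 = 249
    Σ(broken) = 3044 kJ
  Bonds formed (products):
    C-C: 1 × 341 = 341
    C-Cl: 1 × 316 = 316
    C-H: 5 × 409 = 2045
    H-Cl: 1 × 415 = 415
    Σ(formed) = 3117 kJ
  ΔH_I = 3044 − 3117 = −73 kJ
Reaction II:
  Bonds broken (reactants):
    O-H: 4 × 470 = 1880
    Σ(broken) = 1880 kJ
  Bonds formed (products):
    H-H: 2 × 427 = 854
    O=O: 1 × 514 = 514
    Σ(formed) = 1368 kJ
  ΔH_II = 1880 − 1368 = +512 kJ
ΔH_I − ΔH_II = −585 kJ, so reaction I has the more negative ΔH; |ΔH_I − ΔH_II| = 585 kJ.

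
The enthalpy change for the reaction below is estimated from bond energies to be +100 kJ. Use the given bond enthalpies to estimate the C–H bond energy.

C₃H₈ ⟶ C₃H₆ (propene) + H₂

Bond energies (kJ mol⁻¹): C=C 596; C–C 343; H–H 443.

D(C–H) ≈ 398 kJ/mol

Let D be the C–H bond energy.
Σ(broken) = 2×343 + 8×D = 686 + 8D
Σ(formed) = 1×343 + 6×D + 1×596 + 1×443 = 1382 + 6D
ΔH = Σ(broken) − Σ(formed) = (686 + 8D) − (1382 + 6D) = −696 + 2D
Setting this equal to +100 kJ gives 2D = 796, so D = 398 kJ/mol.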